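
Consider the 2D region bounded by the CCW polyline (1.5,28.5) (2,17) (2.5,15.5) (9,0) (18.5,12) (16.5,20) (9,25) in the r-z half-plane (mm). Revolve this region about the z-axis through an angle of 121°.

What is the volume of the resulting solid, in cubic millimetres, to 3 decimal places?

Volume = 5438.714 mm³

Profile (r,z), 7 vertices: (1.5,28.5) (2,17) (2.5,15.5) (9,0) (18.5,12) (16.5,20) (9,25)
edge 0: (1.5,28.5)→(2,17)  cross = 1.5·17 − 2·28.5 = -31.5000; (r_i+r_j)·cross = 3.5·-31.5000 = -110.2500
edge 1: (2,17)→(2.5,15.5)  cross = 2·15.5 − 2.5·17 = -11.5000; (r_i+r_j)·cross = 4.5·-11.5000 = -51.7500
edge 2: (2.5,15.5)→(9,0)  cross = 2.5·0 − 9·15.5 = -139.5000; (r_i+r_j)·cross = 11.5·-139.5000 = -1604.2500
edge 3: (9,0)→(18.5,12)  cross = 9·12 − 18.5·0 = 108.0000; (r_i+r_j)·cross = 27.5·108.0000 = 2970.0000
edge 4: (18.5,12)→(16.5,20)  cross = 18.5·20 − 16.5·12 = 172.0000; (r_i+r_j)·cross = 35·172.0000 = 6020.0000
edge 5: (16.5,20)→(9,25)  cross = 16.5·25 − 9·20 = 232.5000; (r_i+r_j)·cross = 25.5·232.5000 = 5928.7500
edge 6: (9,25)→(1.5,28.5)  cross = 9·28.5 − 1.5·25 = 219.0000; (r_i+r_j)·cross = 10.5·219.0000 = 2299.5000
Σcross = 549.0000 → A = |Σcross|/2 = 274.5000 mm²
Σ(r_i+r_j)·cross = 15452.0000 → first moment M = |Σ|/6 = 2575.3333
R_c = M/A = 2575.3333/274.5000 = 9.3819 mm
θ = 121° = 2.111848 rad
V = θ·R_c·A = 2.111848·9.3819·274.5000 = 5438.714 mm³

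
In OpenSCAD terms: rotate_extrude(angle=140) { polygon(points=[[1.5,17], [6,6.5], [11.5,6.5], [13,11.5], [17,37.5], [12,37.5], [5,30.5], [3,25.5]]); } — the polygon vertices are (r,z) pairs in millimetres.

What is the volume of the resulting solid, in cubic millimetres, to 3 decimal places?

Volume = 7098.152 mm³

Profile (r,z), 8 vertices: (1.5,17) (6,6.5) (11.5,6.5) (13,11.5) (17,37.5) (12,37.5) (5,30.5) (3,25.5)
edge 0: (1.5,17)→(6,6.5)  cross = 1.5·6.5 − 6·17 = -92.2500; (r_i+r_j)·cross = 7.5·-92.2500 = -691.8750
edge 1: (6,6.5)→(11.5,6.5)  cross = 6·6.5 − 11.5·6.5 = -35.7500; (r_i+r_j)·cross = 17.5·-35.7500 = -625.6250
edge 2: (11.5,6.5)→(13,11.5)  cross = 11.5·11.5 − 13·6.5 = 47.7500; (r_i+r_j)·cross = 24.5·47.7500 = 1169.8750
edge 3: (13,11.5)→(17,37.5)  cross = 13·37.5 − 17·11.5 = 292.0000; (r_i+r_j)·cross = 30·292.0000 = 8760.0000
edge 4: (17,37.5)→(12,37.5)  cross = 17·37.5 − 12·37.5 = 187.5000; (r_i+r_j)·cross = 29·187.5000 = 5437.5000
edge 5: (12,37.5)→(5,30.5)  cross = 12·30.5 − 5·37.5 = 178.5000; (r_i+r_j)·cross = 17·178.5000 = 3034.5000
edge 6: (5,30.5)→(3,25.5)  cross = 5·25.5 − 3·30.5 = 36.0000; (r_i+r_j)·cross = 8·36.0000 = 288.0000
edge 7: (3,25.5)→(1.5,17)  cross = 3·17 − 1.5·25.5 = 12.7500; (r_i+r_j)·cross = 4.5·12.7500 = 57.3750
Σcross = 626.5000 → A = |Σcross|/2 = 313.2500 mm²
Σ(r_i+r_j)·cross = 17429.7500 → first moment M = |Σ|/6 = 2904.9583
R_c = M/A = 2904.9583/313.2500 = 9.2736 mm
θ = 140° = 2.443461 rad
V = θ·R_c·A = 2.443461·9.2736·313.2500 = 7098.152 mm³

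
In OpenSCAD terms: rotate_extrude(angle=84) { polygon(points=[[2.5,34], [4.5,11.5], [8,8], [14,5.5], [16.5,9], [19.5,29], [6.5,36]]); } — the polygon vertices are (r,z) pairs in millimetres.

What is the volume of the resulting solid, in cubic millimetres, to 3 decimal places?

Profile (r,z), 7 vertices: (2.5,34) (4.5,11.5) (8,8) (14,5.5) (16.5,9) (19.5,29) (6.5,36)
edge 0: (2.5,34)→(4.5,11.5)  cross = 2.5·11.5 − 4.5·34 = -124.2500; (r_i+r_j)·cross = 7·-124.2500 = -869.7500
edge 1: (4.5,11.5)→(8,8)  cross = 4.5·8 − 8·11.5 = -56.0000; (r_i+r_j)·cross = 12.5·-56.0000 = -700.0000
edge 2: (8,8)→(14,5.5)  cross = 8·5.5 − 14·8 = -68.0000; (r_i+r_j)·cross = 22·-68.0000 = -1496.0000
edge 3: (14,5.5)→(16.5,9)  cross = 14·9 − 16.5·5.5 = 35.2500; (r_i+r_j)·cross = 30.5·35.2500 = 1075.1250
edge 4: (16.5,9)→(19.5,29)  cross = 16.5·29 − 19.5·9 = 303.0000; (r_i+r_j)·cross = 36·303.0000 = 10908.0000
edge 5: (19.5,29)→(6.5,36)  cross = 19.5·36 − 6.5·29 = 513.5000; (r_i+r_j)·cross = 26·513.5000 = 13351.0000
edge 6: (6.5,36)→(2.5,34)  cross = 6.5·34 − 2.5·36 = 131.0000; (r_i+r_j)·cross = 9·131.0000 = 1179.0000
Σcross = 734.5000 → A = |Σcross|/2 = 367.2500 mm²
Σ(r_i+r_j)·cross = 23447.3750 → first moment M = |Σ|/6 = 3907.8958
R_c = M/A = 3907.8958/367.2500 = 10.6410 mm
θ = 84° = 1.466077 rad
V = θ·R_c·A = 1.466077·10.6410·367.2500 = 5729.275 mm³

Volume = 5729.275 mm³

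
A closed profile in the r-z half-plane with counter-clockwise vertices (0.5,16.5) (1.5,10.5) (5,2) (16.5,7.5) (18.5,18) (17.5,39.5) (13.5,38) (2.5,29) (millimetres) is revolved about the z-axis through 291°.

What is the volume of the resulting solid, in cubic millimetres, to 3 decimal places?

Volume = 24675.240 mm³

Profile (r,z), 8 vertices: (0.5,16.5) (1.5,10.5) (5,2) (16.5,7.5) (18.5,18) (17.5,39.5) (13.5,38) (2.5,29)
edge 0: (0.5,16.5)→(1.5,10.5)  cross = 0.5·10.5 − 1.5·16.5 = -19.5000; (r_i+r_j)·cross = 2·-19.5000 = -39.0000
edge 1: (1.5,10.5)→(5,2)  cross = 1.5·2 − 5·10.5 = -49.5000; (r_i+r_j)·cross = 6.5·-49.5000 = -321.7500
edge 2: (5,2)→(16.5,7.5)  cross = 5·7.5 − 16.5·2 = 4.5000; (r_i+r_j)·cross = 21.5·4.5000 = 96.7500
edge 3: (16.5,7.5)→(18.5,18)  cross = 16.5·18 − 18.5·7.5 = 158.2500; (r_i+r_j)·cross = 35·158.2500 = 5538.7500
edge 4: (18.5,18)→(17.5,39.5)  cross = 18.5·39.5 − 17.5·18 = 415.7500; (r_i+r_j)·cross = 36·415.7500 = 14967.0000
edge 5: (17.5,39.5)→(13.5,38)  cross = 17.5·38 − 13.5·39.5 = 131.7500; (r_i+r_j)·cross = 31·131.7500 = 4084.2500
edge 6: (13.5,38)→(2.5,29)  cross = 13.5·29 − 2.5·38 = 296.5000; (r_i+r_j)·cross = 16·296.5000 = 4744.0000
edge 7: (2.5,29)→(0.5,16.5)  cross = 2.5·16.5 − 0.5·29 = 26.7500; (r_i+r_j)·cross = 3·26.7500 = 80.2500
Σcross = 964.5000 → A = |Σcross|/2 = 482.2500 mm²
Σ(r_i+r_j)·cross = 29150.2500 → first moment M = |Σ|/6 = 4858.3750
R_c = M/A = 4858.3750/482.2500 = 10.0744 mm
θ = 291° = 5.078908 rad
V = θ·R_c·A = 5.078908·10.0744·482.2500 = 24675.240 mm³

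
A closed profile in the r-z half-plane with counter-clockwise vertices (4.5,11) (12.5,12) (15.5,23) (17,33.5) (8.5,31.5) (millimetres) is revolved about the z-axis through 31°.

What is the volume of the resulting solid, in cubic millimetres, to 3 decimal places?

Profile (r,z), 5 vertices: (4.5,11) (12.5,12) (15.5,23) (17,33.5) (8.5,31.5)
edge 0: (4.5,11)→(12.5,12)  cross = 4.5·12 − 12.5·11 = -83.5000; (r_i+r_j)·cross = 17·-83.5000 = -1419.5000
edge 1: (12.5,12)→(15.5,23)  cross = 12.5·23 − 15.5·12 = 101.5000; (r_i+r_j)·cross = 28·101.5000 = 2842.0000
edge 2: (15.5,23)→(17,33.5)  cross = 15.5·33.5 − 17·23 = 128.2500; (r_i+r_j)·cross = 32.5·128.2500 = 4168.1250
edge 3: (17,33.5)→(8.5,31.5)  cross = 17·31.5 − 8.5·33.5 = 250.7500; (r_i+r_j)·cross = 25.5·250.7500 = 6394.1250
edge 4: (8.5,31.5)→(4.5,11)  cross = 8.5·11 − 4.5·31.5 = -48.2500; (r_i+r_j)·cross = 13·-48.2500 = -627.2500
Σcross = 348.7500 → A = |Σcross|/2 = 174.3750 mm²
Σ(r_i+r_j)·cross = 11357.5000 → first moment M = |Σ|/6 = 1892.9167
R_c = M/A = 1892.9167/174.3750 = 10.8554 mm
θ = 31° = 0.541052 rad
V = θ·R_c·A = 0.541052·10.8554·174.3750 = 1024.166 mm³

Volume = 1024.166 mm³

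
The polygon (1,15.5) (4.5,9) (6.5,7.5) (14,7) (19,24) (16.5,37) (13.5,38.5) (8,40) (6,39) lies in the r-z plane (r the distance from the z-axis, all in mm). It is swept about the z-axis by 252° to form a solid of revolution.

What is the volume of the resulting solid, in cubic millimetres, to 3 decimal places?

Profile (r,z), 9 vertices: (1,15.5) (4.5,9) (6.5,7.5) (14,7) (19,24) (16.5,37) (13.5,38.5) (8,40) (6,39)
edge 0: (1,15.5)→(4.5,9)  cross = 1·9 − 4.5·15.5 = -60.7500; (r_i+r_j)·cross = 5.5·-60.7500 = -334.1250
edge 1: (4.5,9)→(6.5,7.5)  cross = 4.5·7.5 − 6.5·9 = -24.7500; (r_i+r_j)·cross = 11·-24.7500 = -272.2500
edge 2: (6.5,7.5)→(14,7)  cross = 6.5·7 − 14·7.5 = -59.5000; (r_i+r_j)·cross = 20.5·-59.5000 = -1219.7500
edge 3: (14,7)→(19,24)  cross = 14·24 − 19·7 = 203.0000; (r_i+r_j)·cross = 33·203.0000 = 6699.0000
edge 4: (19,24)→(16.5,37)  cross = 19·37 − 16.5·24 = 307.0000; (r_i+r_j)·cross = 35.5·307.0000 = 10898.5000
edge 5: (16.5,37)→(13.5,38.5)  cross = 16.5·38.5 − 13.5·37 = 135.7500; (r_i+r_j)·cross = 30·135.7500 = 4072.5000
edge 6: (13.5,38.5)→(8,40)  cross = 13.5·40 − 8·38.5 = 232.0000; (r_i+r_j)·cross = 21.5·232.0000 = 4988.0000
edge 7: (8,40)→(6,39)  cross = 8·39 − 6·40 = 72.0000; (r_i+r_j)·cross = 14·72.0000 = 1008.0000
edge 8: (6,39)→(1,15.5)  cross = 6·15.5 − 1·39 = 54.0000; (r_i+r_j)·cross = 7·54.0000 = 378.0000
Σcross = 858.7500 → A = |Σcross|/2 = 429.3750 mm²
Σ(r_i+r_j)·cross = 26217.8750 → first moment M = |Σ|/6 = 4369.6458
R_c = M/A = 4369.6458/429.3750 = 10.1768 mm
θ = 252° = 4.398230 rad
V = θ·R_c·A = 4.398230·10.1768·429.3750 = 19218.706 mm³

Volume = 19218.706 mm³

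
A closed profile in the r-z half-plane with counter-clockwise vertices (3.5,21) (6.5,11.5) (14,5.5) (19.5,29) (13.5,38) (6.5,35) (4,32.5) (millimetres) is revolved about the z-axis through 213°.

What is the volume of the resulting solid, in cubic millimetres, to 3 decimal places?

Profile (r,z), 7 vertices: (3.5,21) (6.5,11.5) (14,5.5) (19.5,29) (13.5,38) (6.5,35) (4,32.5)
edge 0: (3.5,21)→(6.5,11.5)  cross = 3.5·11.5 − 6.5·21 = -96.2500; (r_i+r_j)·cross = 10·-96.2500 = -962.5000
edge 1: (6.5,11.5)→(14,5.5)  cross = 6.5·5.5 − 14·11.5 = -125.2500; (r_i+r_j)·cross = 20.5·-125.2500 = -2567.6250
edge 2: (14,5.5)→(19.5,29)  cross = 14·29 − 19.5·5.5 = 298.7500; (r_i+r_j)·cross = 33.5·298.7500 = 10008.1250
edge 3: (19.5,29)→(13.5,38)  cross = 19.5·38 − 13.5·29 = 349.5000; (r_i+r_j)·cross = 33·349.5000 = 11533.5000
edge 4: (13.5,38)→(6.5,35)  cross = 13.5·35 − 6.5·38 = 225.5000; (r_i+r_j)·cross = 20·225.5000 = 4510.0000
edge 5: (6.5,35)→(4,32.5)  cross = 6.5·32.5 − 4·35 = 71.2500; (r_i+r_j)·cross = 10.5·71.2500 = 748.1250
edge 6: (4,32.5)→(3.5,21)  cross = 4·21 − 3.5·32.5 = -29.7500; (r_i+r_j)·cross = 7.5·-29.7500 = -223.1250
Σcross = 693.7500 → A = |Σcross|/2 = 346.8750 mm²
Σ(r_i+r_j)·cross = 23046.5000 → first moment M = |Σ|/6 = 3841.0833
R_c = M/A = 3841.0833/346.8750 = 11.0734 mm
θ = 213° = 3.717551 rad
V = θ·R_c·A = 3.717551·11.0734·346.8750 = 14279.424 mm³

Volume = 14279.424 mm³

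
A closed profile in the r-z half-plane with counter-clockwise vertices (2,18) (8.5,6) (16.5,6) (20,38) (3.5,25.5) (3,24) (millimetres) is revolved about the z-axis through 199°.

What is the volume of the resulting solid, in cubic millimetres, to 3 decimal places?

Volume = 14334.641 mm³

Profile (r,z), 6 vertices: (2,18) (8.5,6) (16.5,6) (20,38) (3.5,25.5) (3,24)
edge 0: (2,18)→(8.5,6)  cross = 2·6 − 8.5·18 = -141.0000; (r_i+r_j)·cross = 10.5·-141.0000 = -1480.5000
edge 1: (8.5,6)→(16.5,6)  cross = 8.5·6 − 16.5·6 = -48.0000; (r_i+r_j)·cross = 25·-48.0000 = -1200.0000
edge 2: (16.5,6)→(20,38)  cross = 16.5·38 − 20·6 = 507.0000; (r_i+r_j)·cross = 36.5·507.0000 = 18505.5000
edge 3: (20,38)→(3.5,25.5)  cross = 20·25.5 − 3.5·38 = 377.0000; (r_i+r_j)·cross = 23.5·377.0000 = 8859.5000
edge 4: (3.5,25.5)→(3,24)  cross = 3.5·24 − 3·25.5 = 7.5000; (r_i+r_j)·cross = 6.5·7.5000 = 48.7500
edge 5: (3,24)→(2,18)  cross = 3·18 − 2·24 = 6.0000; (r_i+r_j)·cross = 5·6.0000 = 30.0000
Σcross = 708.5000 → A = |Σcross|/2 = 354.2500 mm²
Σ(r_i+r_j)·cross = 24763.2500 → first moment M = |Σ|/6 = 4127.2083
R_c = M/A = 4127.2083/354.2500 = 11.6506 mm
θ = 199° = 3.473205 rad
V = θ·R_c·A = 3.473205·11.6506·354.2500 = 14334.641 mm³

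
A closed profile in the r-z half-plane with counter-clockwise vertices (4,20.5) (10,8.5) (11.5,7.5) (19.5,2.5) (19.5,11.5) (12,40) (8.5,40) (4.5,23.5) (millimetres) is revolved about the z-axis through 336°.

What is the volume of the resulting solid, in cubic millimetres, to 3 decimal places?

Profile (r,z), 8 vertices: (4,20.5) (10,8.5) (11.5,7.5) (19.5,2.5) (19.5,11.5) (12,40) (8.5,40) (4.5,23.5)
edge 0: (4,20.5)→(10,8.5)  cross = 4·8.5 − 10·20.5 = -171.0000; (r_i+r_j)·cross = 14·-171.0000 = -2394.0000
edge 1: (10,8.5)→(11.5,7.5)  cross = 10·7.5 − 11.5·8.5 = -22.7500; (r_i+r_j)·cross = 21.5·-22.7500 = -489.1250
edge 2: (11.5,7.5)→(19.5,2.5)  cross = 11.5·2.5 − 19.5·7.5 = -117.5000; (r_i+r_j)·cross = 31·-117.5000 = -3642.5000
edge 3: (19.5,2.5)→(19.5,11.5)  cross = 19.5·11.5 − 19.5·2.5 = 175.5000; (r_i+r_j)·cross = 39·175.5000 = 6844.5000
edge 4: (19.5,11.5)→(12,40)  cross = 19.5·40 − 12·11.5 = 642.0000; (r_i+r_j)·cross = 31.5·642.0000 = 20223.0000
edge 5: (12,40)→(8.5,40)  cross = 12·40 − 8.5·40 = 140.0000; (r_i+r_j)·cross = 20.5·140.0000 = 2870.0000
edge 6: (8.5,40)→(4.5,23.5)  cross = 8.5·23.5 − 4.5·40 = 19.7500; (r_i+r_j)·cross = 13·19.7500 = 256.7500
edge 7: (4.5,23.5)→(4,20.5)  cross = 4.5·20.5 − 4·23.5 = -1.7500; (r_i+r_j)·cross = 8.5·-1.7500 = -14.8750
Σcross = 664.2500 → A = |Σcross|/2 = 332.1250 mm²
Σ(r_i+r_j)·cross = 23653.7500 → first moment M = |Σ|/6 = 3942.2917
R_c = M/A = 3942.2917/332.1250 = 11.8699 mm
θ = 336° = 5.864306 rad
V = θ·R_c·A = 5.864306·11.8699·332.1250 = 23118.806 mm³

Volume = 23118.806 mm³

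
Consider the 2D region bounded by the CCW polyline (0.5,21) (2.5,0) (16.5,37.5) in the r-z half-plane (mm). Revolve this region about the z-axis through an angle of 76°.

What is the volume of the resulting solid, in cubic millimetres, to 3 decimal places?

Volume = 1590.745 mm³

Profile (r,z), 3 vertices: (0.5,21) (2.5,0) (16.5,37.5)
edge 0: (0.5,21)→(2.5,0)  cross = 0.5·0 − 2.5·21 = -52.5000; (r_i+r_j)·cross = 3·-52.5000 = -157.5000
edge 1: (2.5,0)→(16.5,37.5)  cross = 2.5·37.5 − 16.5·0 = 93.7500; (r_i+r_j)·cross = 19·93.7500 = 1781.2500
edge 2: (16.5,37.5)→(0.5,21)  cross = 16.5·21 − 0.5·37.5 = 327.7500; (r_i+r_j)·cross = 17·327.7500 = 5571.7500
Σcross = 369.0000 → A = |Σcross|/2 = 184.5000 mm²
Σ(r_i+r_j)·cross = 7195.5000 → first moment M = |Σ|/6 = 1199.2500
R_c = M/A = 1199.2500/184.5000 = 6.5000 mm
θ = 76° = 1.326450 rad
V = θ·R_c·A = 1.326450·6.5000·184.5000 = 1590.745 mm³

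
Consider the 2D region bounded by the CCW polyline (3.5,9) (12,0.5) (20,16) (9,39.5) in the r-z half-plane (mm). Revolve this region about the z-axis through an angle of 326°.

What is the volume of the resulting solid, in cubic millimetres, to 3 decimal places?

Profile (r,z), 4 vertices: (3.5,9) (12,0.5) (20,16) (9,39.5)
edge 0: (3.5,9)→(12,0.5)  cross = 3.5·0.5 − 12·9 = -106.2500; (r_i+r_j)·cross = 15.5·-106.2500 = -1646.8750
edge 1: (12,0.5)→(20,16)  cross = 12·16 − 20·0.5 = 182.0000; (r_i+r_j)·cross = 32·182.0000 = 5824.0000
edge 2: (20,16)→(9,39.5)  cross = 20·39.5 − 9·16 = 646.0000; (r_i+r_j)·cross = 29·646.0000 = 18734.0000
edge 3: (9,39.5)→(3.5,9)  cross = 9·9 − 3.5·39.5 = -57.2500; (r_i+r_j)·cross = 12.5·-57.2500 = -715.6250
Σcross = 664.5000 → A = |Σcross|/2 = 332.2500 mm²
Σ(r_i+r_j)·cross = 22195.5000 → first moment M = |Σ|/6 = 3699.2500
R_c = M/A = 3699.2500/332.2500 = 11.1339 mm
θ = 326° = 5.689773 rad
V = θ·R_c·A = 5.689773·11.1339·332.2500 = 21047.894 mm³

Volume = 21047.894 mm³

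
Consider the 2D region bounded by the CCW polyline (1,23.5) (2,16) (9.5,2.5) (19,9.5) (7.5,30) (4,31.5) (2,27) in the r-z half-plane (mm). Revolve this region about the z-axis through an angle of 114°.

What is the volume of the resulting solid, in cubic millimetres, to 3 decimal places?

Volume = 4748.236 mm³

Profile (r,z), 7 vertices: (1,23.5) (2,16) (9.5,2.5) (19,9.5) (7.5,30) (4,31.5) (2,27)
edge 0: (1,23.5)→(2,16)  cross = 1·16 − 2·23.5 = -31.0000; (r_i+r_j)·cross = 3·-31.0000 = -93.0000
edge 1: (2,16)→(9.5,2.5)  cross = 2·2.5 − 9.5·16 = -147.0000; (r_i+r_j)·cross = 11.5·-147.0000 = -1690.5000
edge 2: (9.5,2.5)→(19,9.5)  cross = 9.5·9.5 − 19·2.5 = 42.7500; (r_i+r_j)·cross = 28.5·42.7500 = 1218.3750
edge 3: (19,9.5)→(7.5,30)  cross = 19·30 − 7.5·9.5 = 498.7500; (r_i+r_j)·cross = 26.5·498.7500 = 13216.8750
edge 4: (7.5,30)→(4,31.5)  cross = 7.5·31.5 − 4·30 = 116.2500; (r_i+r_j)·cross = 11.5·116.2500 = 1336.8750
edge 5: (4,31.5)→(2,27)  cross = 4·27 − 2·31.5 = 45.0000; (r_i+r_j)·cross = 6·45.0000 = 270.0000
edge 6: (2,27)→(1,23.5)  cross = 2·23.5 − 1·27 = 20.0000; (r_i+r_j)·cross = 3·20.0000 = 60.0000
Σcross = 544.7500 → A = |Σcross|/2 = 272.3750 mm²
Σ(r_i+r_j)·cross = 14318.6250 → first moment M = |Σ|/6 = 2386.4375
R_c = M/A = 2386.4375/272.3750 = 8.7616 mm
θ = 114° = 1.989675 rad
V = θ·R_c·A = 1.989675·8.7616·272.3750 = 4748.236 mm³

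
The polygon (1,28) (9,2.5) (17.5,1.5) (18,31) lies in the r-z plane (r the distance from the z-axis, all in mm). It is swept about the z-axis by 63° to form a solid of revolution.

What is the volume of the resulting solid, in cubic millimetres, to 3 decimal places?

Profile (r,z), 4 vertices: (1,28) (9,2.5) (17.5,1.5) (18,31)
edge 0: (1,28)→(9,2.5)  cross = 1·2.5 − 9·28 = -249.5000; (r_i+r_j)·cross = 10·-249.5000 = -2495.0000
edge 1: (9,2.5)→(17.5,1.5)  cross = 9·1.5 − 17.5·2.5 = -30.2500; (r_i+r_j)·cross = 26.5·-30.2500 = -801.6250
edge 2: (17.5,1.5)→(18,31)  cross = 17.5·31 − 18·1.5 = 515.5000; (r_i+r_j)·cross = 35.5·515.5000 = 18300.2500
edge 3: (18,31)→(1,28)  cross = 18·28 − 1·31 = 473.0000; (r_i+r_j)·cross = 19·473.0000 = 8987.0000
Σcross = 708.7500 → A = |Σcross|/2 = 354.3750 mm²
Σ(r_i+r_j)·cross = 23990.6250 → first moment M = |Σ|/6 = 3998.4375
R_c = M/A = 3998.4375/354.3750 = 11.2831 mm
θ = 63° = 1.099557 rad
V = θ·R_c·A = 1.099557·11.2831·354.3750 = 4396.512 mm³

Volume = 4396.512 mm³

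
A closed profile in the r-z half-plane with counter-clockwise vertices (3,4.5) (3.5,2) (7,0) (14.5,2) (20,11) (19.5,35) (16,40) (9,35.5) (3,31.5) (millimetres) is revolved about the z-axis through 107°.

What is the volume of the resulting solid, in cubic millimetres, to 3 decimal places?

Profile (r,z), 9 vertices: (3,4.5) (3.5,2) (7,0) (14.5,2) (20,11) (19.5,35) (16,40) (9,35.5) (3,31.5)
edge 0: (3,4.5)→(3.5,2)  cross = 3·2 − 3.5·4.5 = -9.7500; (r_i+r_j)·cross = 6.5·-9.7500 = -63.3750
edge 1: (3.5,2)→(7,0)  cross = 3.5·0 − 7·2 = -14.0000; (r_i+r_j)·cross = 10.5·-14.0000 = -147.0000
edge 2: (7,0)→(14.5,2)  cross = 7·2 − 14.5·0 = 14.0000; (r_i+r_j)·cross = 21.5·14.0000 = 301.0000
edge 3: (14.5,2)→(20,11)  cross = 14.5·11 − 20·2 = 119.5000; (r_i+r_j)·cross = 34.5·119.5000 = 4122.7500
edge 4: (20,11)→(19.5,35)  cross = 20·35 − 19.5·11 = 485.5000; (r_i+r_j)·cross = 39.5·485.5000 = 19177.2500
edge 5: (19.5,35)→(16,40)  cross = 19.5·40 − 16·35 = 220.0000; (r_i+r_j)·cross = 35.5·220.0000 = 7810.0000
edge 6: (16,40)→(9,35.5)  cross = 16·35.5 − 9·40 = 208.0000; (r_i+r_j)·cross = 25·208.0000 = 5200.0000
edge 7: (9,35.5)→(3,31.5)  cross = 9·31.5 − 3·35.5 = 177.0000; (r_i+r_j)·cross = 12·177.0000 = 2124.0000
edge 8: (3,31.5)→(3,4.5)  cross = 3·4.5 − 3·31.5 = -81.0000; (r_i+r_j)·cross = 6·-81.0000 = -486.0000
Σcross = 1119.2500 → A = |Σcross|/2 = 559.6250 mm²
Σ(r_i+r_j)·cross = 38038.6250 → first moment M = |Σ|/6 = 6339.7708
R_c = M/A = 6339.7708/559.6250 = 11.3286 mm
θ = 107° = 1.867502 rad
V = θ·R_c·A = 1.867502·11.3286·559.6250 = 11839.537 mm³

Volume = 11839.537 mm³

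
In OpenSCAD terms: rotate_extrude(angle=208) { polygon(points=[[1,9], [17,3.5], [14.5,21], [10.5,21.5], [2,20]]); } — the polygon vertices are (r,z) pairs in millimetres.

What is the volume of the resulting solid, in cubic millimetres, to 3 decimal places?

Profile (r,z), 5 vertices: (1,9) (17,3.5) (14.5,21) (10.5,21.5) (2,20)
edge 0: (1,9)→(17,3.5)  cross = 1·3.5 − 17·9 = -149.5000; (r_i+r_j)·cross = 18·-149.5000 = -2691.0000
edge 1: (17,3.5)→(14.5,21)  cross = 17·21 − 14.5·3.5 = 306.2500; (r_i+r_j)·cross = 31.5·306.2500 = 9646.8750
edge 2: (14.5,21)→(10.5,21.5)  cross = 14.5·21.5 − 10.5·21 = 91.2500; (r_i+r_j)·cross = 25·91.2500 = 2281.2500
edge 3: (10.5,21.5)→(2,20)  cross = 10.5·20 − 2·21.5 = 167.0000; (r_i+r_j)·cross = 12.5·167.0000 = 2087.5000
edge 4: (2,20)→(1,9)  cross = 2·9 − 1·20 = -2.0000; (r_i+r_j)·cross = 3·-2.0000 = -6.0000
Σcross = 413.0000 → A = |Σcross|/2 = 206.5000 mm²
Σ(r_i+r_j)·cross = 11318.6250 → first moment M = |Σ|/6 = 1886.4375
R_c = M/A = 1886.4375/206.5000 = 9.1353 mm
θ = 208° = 3.630285 rad
V = θ·R_c·A = 3.630285·9.1353·206.5000 = 6848.305 mm³

Volume = 6848.305 mm³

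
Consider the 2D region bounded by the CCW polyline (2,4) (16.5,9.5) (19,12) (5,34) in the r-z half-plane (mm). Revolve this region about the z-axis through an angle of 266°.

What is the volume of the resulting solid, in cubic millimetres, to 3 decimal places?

Volume = 10430.127 mm³

Profile (r,z), 4 vertices: (2,4) (16.5,9.5) (19,12) (5,34)
edge 0: (2,4)→(16.5,9.5)  cross = 2·9.5 − 16.5·4 = -47.0000; (r_i+r_j)·cross = 18.5·-47.0000 = -869.5000
edge 1: (16.5,9.5)→(19,12)  cross = 16.5·12 − 19·9.5 = 17.5000; (r_i+r_j)·cross = 35.5·17.5000 = 621.2500
edge 2: (19,12)→(5,34)  cross = 19·34 − 5·12 = 586.0000; (r_i+r_j)·cross = 24·586.0000 = 14064.0000
edge 3: (5,34)→(2,4)  cross = 5·4 − 2·34 = -48.0000; (r_i+r_j)·cross = 7·-48.0000 = -336.0000
Σcross = 508.5000 → A = |Σcross|/2 = 254.2500 mm²
Σ(r_i+r_j)·cross = 13479.7500 → first moment M = |Σ|/6 = 2246.6250
R_c = M/A = 2246.6250/254.2500 = 8.8363 mm
θ = 266° = 4.642576 rad
V = θ·R_c·A = 4.642576·8.8363·254.2500 = 10430.127 mm³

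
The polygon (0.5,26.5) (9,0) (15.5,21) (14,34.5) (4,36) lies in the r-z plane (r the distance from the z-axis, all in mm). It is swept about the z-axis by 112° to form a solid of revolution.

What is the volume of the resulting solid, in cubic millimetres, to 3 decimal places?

Profile (r,z), 5 vertices: (0.5,26.5) (9,0) (15.5,21) (14,34.5) (4,36)
edge 0: (0.5,26.5)→(9,0)  cross = 0.5·0 − 9·26.5 = -238.5000; (r_i+r_j)·cross = 9.5·-238.5000 = -2265.7500
edge 1: (9,0)→(15.5,21)  cross = 9·21 − 15.5·0 = 189.0000; (r_i+r_j)·cross = 24.5·189.0000 = 4630.5000
edge 2: (15.5,21)→(14,34.5)  cross = 15.5·34.5 − 14·21 = 240.7500; (r_i+r_j)·cross = 29.5·240.7500 = 7102.1250
edge 3: (14,34.5)→(4,36)  cross = 14·36 − 4·34.5 = 366.0000; (r_i+r_j)·cross = 18·366.0000 = 6588.0000
edge 4: (4,36)→(0.5,26.5)  cross = 4·26.5 − 0.5·36 = 88.0000; (r_i+r_j)·cross = 4.5·88.0000 = 396.0000
Σcross = 645.2500 → A = |Σcross|/2 = 322.6250 mm²
Σ(r_i+r_j)·cross = 16450.8750 → first moment M = |Σ|/6 = 2741.8125
R_c = M/A = 2741.8125/322.6250 = 8.4985 mm
θ = 112° = 1.954769 rad
V = θ·R_c·A = 1.954769·8.4985·322.6250 = 5359.609 mm³

Volume = 5359.609 mm³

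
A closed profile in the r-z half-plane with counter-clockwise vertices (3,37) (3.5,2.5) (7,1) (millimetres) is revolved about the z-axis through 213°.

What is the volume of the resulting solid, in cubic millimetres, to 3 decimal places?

Volume = 1003.739 mm³

Profile (r,z), 3 vertices: (3,37) (3.5,2.5) (7,1)
edge 0: (3,37)→(3.5,2.5)  cross = 3·2.5 − 3.5·37 = -122.0000; (r_i+r_j)·cross = 6.5·-122.0000 = -793.0000
edge 1: (3.5,2.5)→(7,1)  cross = 3.5·1 − 7·2.5 = -14.0000; (r_i+r_j)·cross = 10.5·-14.0000 = -147.0000
edge 2: (7,1)→(3,37)  cross = 7·37 − 3·1 = 256.0000; (r_i+r_j)·cross = 10·256.0000 = 2560.0000
Σcross = 120.0000 → A = |Σcross|/2 = 60.0000 mm²
Σ(r_i+r_j)·cross = 1620.0000 → first moment M = |Σ|/6 = 270.0000
R_c = M/A = 270.0000/60.0000 = 4.5000 mm
θ = 213° = 3.717551 rad
V = θ·R_c·A = 3.717551·4.5000·60.0000 = 1003.739 mm³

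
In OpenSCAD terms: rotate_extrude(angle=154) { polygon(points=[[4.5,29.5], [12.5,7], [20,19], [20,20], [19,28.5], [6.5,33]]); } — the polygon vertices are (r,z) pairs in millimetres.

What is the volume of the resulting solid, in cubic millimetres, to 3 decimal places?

Volume = 7788.313 mm³

Profile (r,z), 6 vertices: (4.5,29.5) (12.5,7) (20,19) (20,20) (19,28.5) (6.5,33)
edge 0: (4.5,29.5)→(12.5,7)  cross = 4.5·7 − 12.5·29.5 = -337.2500; (r_i+r_j)·cross = 17·-337.2500 = -5733.2500
edge 1: (12.5,7)→(20,19)  cross = 12.5·19 − 20·7 = 97.5000; (r_i+r_j)·cross = 32.5·97.5000 = 3168.7500
edge 2: (20,19)→(20,20)  cross = 20·20 − 20·19 = 20.0000; (r_i+r_j)·cross = 40·20.0000 = 800.0000
edge 3: (20,20)→(19,28.5)  cross = 20·28.5 − 19·20 = 190.0000; (r_i+r_j)·cross = 39·190.0000 = 7410.0000
edge 4: (19,28.5)→(6.5,33)  cross = 19·33 − 6.5·28.5 = 441.7500; (r_i+r_j)·cross = 25.5·441.7500 = 11264.6250
edge 5: (6.5,33)→(4.5,29.5)  cross = 6.5·29.5 − 4.5·33 = 43.2500; (r_i+r_j)·cross = 11·43.2500 = 475.7500
Σcross = 455.2500 → A = |Σcross|/2 = 227.6250 mm²
Σ(r_i+r_j)·cross = 17385.8750 → first moment M = |Σ|/6 = 2897.6458
R_c = M/A = 2897.6458/227.6250 = 12.7299 mm
θ = 154° = 2.687807 rad
V = θ·R_c·A = 2.687807·12.7299·227.6250 = 7788.313 mm³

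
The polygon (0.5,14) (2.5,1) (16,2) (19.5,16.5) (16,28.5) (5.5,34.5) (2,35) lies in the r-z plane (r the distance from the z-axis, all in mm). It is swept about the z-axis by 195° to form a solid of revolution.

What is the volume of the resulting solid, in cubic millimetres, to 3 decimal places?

Volume = 15592.073 mm³

Profile (r,z), 7 vertices: (0.5,14) (2.5,1) (16,2) (19.5,16.5) (16,28.5) (5.5,34.5) (2,35)
edge 0: (0.5,14)→(2.5,1)  cross = 0.5·1 − 2.5·14 = -34.5000; (r_i+r_j)·cross = 3·-34.5000 = -103.5000
edge 1: (2.5,1)→(16,2)  cross = 2.5·2 − 16·1 = -11.0000; (r_i+r_j)·cross = 18.5·-11.0000 = -203.5000
edge 2: (16,2)→(19.5,16.5)  cross = 16·16.5 − 19.5·2 = 225.0000; (r_i+r_j)·cross = 35.5·225.0000 = 7987.5000
edge 3: (19.5,16.5)→(16,28.5)  cross = 19.5·28.5 − 16·16.5 = 291.7500; (r_i+r_j)·cross = 35.5·291.7500 = 10357.1250
edge 4: (16,28.5)→(5.5,34.5)  cross = 16·34.5 − 5.5·28.5 = 395.2500; (r_i+r_j)·cross = 21.5·395.2500 = 8497.8750
edge 5: (5.5,34.5)→(2,35)  cross = 5.5·35 − 2·34.5 = 123.5000; (r_i+r_j)·cross = 7.5·123.5000 = 926.2500
edge 6: (2,35)→(0.5,14)  cross = 2·14 − 0.5·35 = 10.5000; (r_i+r_j)·cross = 2.5·10.5000 = 26.2500
Σcross = 1000.5000 → A = |Σcross|/2 = 500.2500 mm²
Σ(r_i+r_j)·cross = 27488.0000 → first moment M = |Σ|/6 = 4581.3333
R_c = M/A = 4581.3333/500.2500 = 9.1581 mm
θ = 195° = 3.403392 rad
V = θ·R_c·A = 3.403392·9.1581·500.2500 = 15592.073 mm³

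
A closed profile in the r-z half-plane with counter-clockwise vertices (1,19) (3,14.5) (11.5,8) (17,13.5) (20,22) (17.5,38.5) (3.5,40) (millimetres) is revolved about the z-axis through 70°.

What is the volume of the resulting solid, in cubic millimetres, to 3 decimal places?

Volume = 5820.273 mm³

Profile (r,z), 7 vertices: (1,19) (3,14.5) (11.5,8) (17,13.5) (20,22) (17.5,38.5) (3.5,40)
edge 0: (1,19)→(3,14.5)  cross = 1·14.5 − 3·19 = -42.5000; (r_i+r_j)·cross = 4·-42.5000 = -170.0000
edge 1: (3,14.5)→(11.5,8)  cross = 3·8 − 11.5·14.5 = -142.7500; (r_i+r_j)·cross = 14.5·-142.7500 = -2069.8750
edge 2: (11.5,8)→(17,13.5)  cross = 11.5·13.5 − 17·8 = 19.2500; (r_i+r_j)·cross = 28.5·19.2500 = 548.6250
edge 3: (17,13.5)→(20,22)  cross = 17·22 − 20·13.5 = 104.0000; (r_i+r_j)·cross = 37·104.0000 = 3848.0000
edge 4: (20,22)→(17.5,38.5)  cross = 20·38.5 − 17.5·22 = 385.0000; (r_i+r_j)·cross = 37.5·385.0000 = 14437.5000
edge 5: (17.5,38.5)→(3.5,40)  cross = 17.5·40 − 3.5·38.5 = 565.2500; (r_i+r_j)·cross = 21·565.2500 = 11870.2500
edge 6: (3.5,40)→(1,19)  cross = 3.5·19 − 1·40 = 26.5000; (r_i+r_j)·cross = 4.5·26.5000 = 119.2500
Σcross = 914.7500 → A = |Σcross|/2 = 457.3750 mm²
Σ(r_i+r_j)·cross = 28583.7500 → first moment M = |Σ|/6 = 4763.9583
R_c = M/A = 4763.9583/457.3750 = 10.4159 mm
θ = 70° = 1.221730 rad
V = θ·R_c·A = 1.221730·10.4159·457.3750 = 5820.273 mm³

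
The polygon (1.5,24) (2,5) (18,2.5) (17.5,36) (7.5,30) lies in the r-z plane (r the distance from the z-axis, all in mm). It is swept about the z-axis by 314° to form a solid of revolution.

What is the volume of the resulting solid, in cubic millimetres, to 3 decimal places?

Volume = 24843.381 mm³

Profile (r,z), 5 vertices: (1.5,24) (2,5) (18,2.5) (17.5,36) (7.5,30)
edge 0: (1.5,24)→(2,5)  cross = 1.5·5 − 2·24 = -40.5000; (r_i+r_j)·cross = 3.5·-40.5000 = -141.7500
edge 1: (2,5)→(18,2.5)  cross = 2·2.5 − 18·5 = -85.0000; (r_i+r_j)·cross = 20·-85.0000 = -1700.0000
edge 2: (18,2.5)→(17.5,36)  cross = 18·36 − 17.5·2.5 = 604.2500; (r_i+r_j)·cross = 35.5·604.2500 = 21450.8750
edge 3: (17.5,36)→(7.5,30)  cross = 17.5·30 − 7.5·36 = 255.0000; (r_i+r_j)·cross = 25·255.0000 = 6375.0000
edge 4: (7.5,30)→(1.5,24)  cross = 7.5·24 − 1.5·30 = 135.0000; (r_i+r_j)·cross = 9·135.0000 = 1215.0000
Σcross = 868.7500 → A = |Σcross|/2 = 434.3750 mm²
Σ(r_i+r_j)·cross = 27199.1250 → first moment M = |Σ|/6 = 4533.1875
R_c = M/A = 4533.1875/434.3750 = 10.4361 mm
θ = 314° = 5.480334 rad
V = θ·R_c·A = 5.480334·10.4361·434.3750 = 24843.381 mm³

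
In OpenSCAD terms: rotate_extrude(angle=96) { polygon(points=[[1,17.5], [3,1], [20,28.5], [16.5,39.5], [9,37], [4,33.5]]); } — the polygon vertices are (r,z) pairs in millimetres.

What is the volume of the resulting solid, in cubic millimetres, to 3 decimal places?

Volume = 6046.344 mm³

Profile (r,z), 6 vertices: (1,17.5) (3,1) (20,28.5) (16.5,39.5) (9,37) (4,33.5)
edge 0: (1,17.5)→(3,1)  cross = 1·1 − 3·17.5 = -51.5000; (r_i+r_j)·cross = 4·-51.5000 = -206.0000
edge 1: (3,1)→(20,28.5)  cross = 3·28.5 − 20·1 = 65.5000; (r_i+r_j)·cross = 23·65.5000 = 1506.5000
edge 2: (20,28.5)→(16.5,39.5)  cross = 20·39.5 − 16.5·28.5 = 319.7500; (r_i+r_j)·cross = 36.5·319.7500 = 11670.8750
edge 3: (16.5,39.5)→(9,37)  cross = 16.5·37 − 9·39.5 = 255.0000; (r_i+r_j)·cross = 25.5·255.0000 = 6502.5000
edge 4: (9,37)→(4,33.5)  cross = 9·33.5 − 4·37 = 153.5000; (r_i+r_j)·cross = 13·153.5000 = 1995.5000
edge 5: (4,33.5)→(1,17.5)  cross = 4·17.5 − 1·33.5 = 36.5000; (r_i+r_j)·cross = 5·36.5000 = 182.5000
Σcross = 778.7500 → A = |Σcross|/2 = 389.3750 mm²
Σ(r_i+r_j)·cross = 21651.8750 → first moment M = |Σ|/6 = 3608.6458
R_c = M/A = 3608.6458/389.3750 = 9.2678 mm
θ = 96° = 1.675516 rad
V = θ·R_c·A = 1.675516·9.2678·389.3750 = 6046.344 mm³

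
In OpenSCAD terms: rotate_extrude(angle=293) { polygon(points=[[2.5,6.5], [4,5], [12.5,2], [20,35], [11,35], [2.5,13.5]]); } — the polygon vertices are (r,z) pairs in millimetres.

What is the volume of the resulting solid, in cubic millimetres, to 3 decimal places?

Volume = 19119.488 mm³

Profile (r,z), 6 vertices: (2.5,6.5) (4,5) (12.5,2) (20,35) (11,35) (2.5,13.5)
edge 0: (2.5,6.5)→(4,5)  cross = 2.5·5 − 4·6.5 = -13.5000; (r_i+r_j)·cross = 6.5·-13.5000 = -87.7500
edge 1: (4,5)→(12.5,2)  cross = 4·2 − 12.5·5 = -54.5000; (r_i+r_j)·cross = 16.5·-54.5000 = -899.2500
edge 2: (12.5,2)→(20,35)  cross = 12.5·35 − 20·2 = 397.5000; (r_i+r_j)·cross = 32.5·397.5000 = 12918.7500
edge 3: (20,35)→(11,35)  cross = 20·35 − 11·35 = 315.0000; (r_i+r_j)·cross = 31·315.0000 = 9765.0000
edge 4: (11,35)→(2.5,13.5)  cross = 11·13.5 − 2.5·35 = 61.0000; (r_i+r_j)·cross = 13.5·61.0000 = 823.5000
edge 5: (2.5,13.5)→(2.5,6.5)  cross = 2.5·6.5 − 2.5·13.5 = -17.5000; (r_i+r_j)·cross = 5·-17.5000 = -87.5000
Σcross = 688.0000 → A = |Σcross|/2 = 344.0000 mm²
Σ(r_i+r_j)·cross = 22432.7500 → first moment M = |Σ|/6 = 3738.7917
R_c = M/A = 3738.7917/344.0000 = 10.8686 mm
θ = 293° = 5.113815 rad
V = θ·R_c·A = 5.113815·10.8686·344.0000 = 19119.488 mm³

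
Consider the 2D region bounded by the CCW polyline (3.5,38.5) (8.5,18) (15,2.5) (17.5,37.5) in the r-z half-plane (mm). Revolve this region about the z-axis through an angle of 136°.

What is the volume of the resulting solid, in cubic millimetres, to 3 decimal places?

Volume = 7609.618 mm³

Profile (r,z), 4 vertices: (3.5,38.5) (8.5,18) (15,2.5) (17.5,37.5)
edge 0: (3.5,38.5)→(8.5,18)  cross = 3.5·18 − 8.5·38.5 = -264.2500; (r_i+r_j)·cross = 12·-264.2500 = -3171.0000
edge 1: (8.5,18)→(15,2.5)  cross = 8.5·2.5 − 15·18 = -248.7500; (r_i+r_j)·cross = 23.5·-248.7500 = -5845.6250
edge 2: (15,2.5)→(17.5,37.5)  cross = 15·37.5 − 17.5·2.5 = 518.7500; (r_i+r_j)·cross = 32.5·518.7500 = 16859.3750
edge 3: (17.5,37.5)→(3.5,38.5)  cross = 17.5·38.5 − 3.5·37.5 = 542.5000; (r_i+r_j)·cross = 21·542.5000 = 11392.5000
Σcross = 548.2500 → A = |Σcross|/2 = 274.1250 mm²
Σ(r_i+r_j)·cross = 19235.2500 → first moment M = |Σ|/6 = 3205.8750
R_c = M/A = 3205.8750/274.1250 = 11.6949 mm
θ = 136° = 2.373648 rad
V = θ·R_c·A = 2.373648·11.6949·274.1250 = 7609.618 mm³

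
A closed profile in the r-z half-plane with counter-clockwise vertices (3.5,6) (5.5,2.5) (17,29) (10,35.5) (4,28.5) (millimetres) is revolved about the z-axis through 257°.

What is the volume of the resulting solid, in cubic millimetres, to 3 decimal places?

Profile (r,z), 5 vertices: (3.5,6) (5.5,2.5) (17,29) (10,35.5) (4,28.5)
edge 0: (3.5,6)→(5.5,2.5)  cross = 3.5·2.5 − 5.5·6 = -24.2500; (r_i+r_j)·cross = 9·-24.2500 = -218.2500
edge 1: (5.5,2.5)→(17,29)  cross = 5.5·29 − 17·2.5 = 117.0000; (r_i+r_j)·cross = 22.5·117.0000 = 2632.5000
edge 2: (17,29)→(10,35.5)  cross = 17·35.5 − 10·29 = 313.5000; (r_i+r_j)·cross = 27·313.5000 = 8464.5000
edge 3: (10,35.5)→(4,28.5)  cross = 10·28.5 − 4·35.5 = 143.0000; (r_i+r_j)·cross = 14·143.0000 = 2002.0000
edge 4: (4,28.5)→(3.5,6)  cross = 4·6 − 3.5·28.5 = -75.7500; (r_i+r_j)·cross = 7.5·-75.7500 = -568.1250
Σcross = 473.5000 → A = |Σcross|/2 = 236.7500 mm²
Σ(r_i+r_j)·cross = 12312.6250 → first moment M = |Σ|/6 = 2052.1042
R_c = M/A = 2052.1042/236.7500 = 8.6678 mm
θ = 257° = 4.485496 rad
V = θ·R_c·A = 4.485496·8.6678·236.7500 = 9204.705 mm³

Volume = 9204.705 mm³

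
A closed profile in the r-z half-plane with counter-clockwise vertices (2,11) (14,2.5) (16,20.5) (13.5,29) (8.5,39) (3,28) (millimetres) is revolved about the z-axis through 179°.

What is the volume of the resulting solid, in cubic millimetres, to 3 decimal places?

Volume = 9365.324 mm³

Profile (r,z), 6 vertices: (2,11) (14,2.5) (16,20.5) (13.5,29) (8.5,39) (3,28)
edge 0: (2,11)→(14,2.5)  cross = 2·2.5 − 14·11 = -149.0000; (r_i+r_j)·cross = 16·-149.0000 = -2384.0000
edge 1: (14,2.5)→(16,20.5)  cross = 14·20.5 − 16·2.5 = 247.0000; (r_i+r_j)·cross = 30·247.0000 = 7410.0000
edge 2: (16,20.5)→(13.5,29)  cross = 16·29 − 13.5·20.5 = 187.2500; (r_i+r_j)·cross = 29.5·187.2500 = 5523.8750
edge 3: (13.5,29)→(8.5,39)  cross = 13.5·39 − 8.5·29 = 280.0000; (r_i+r_j)·cross = 22·280.0000 = 6160.0000
edge 4: (8.5,39)→(3,28)  cross = 8.5·28 − 3·39 = 121.0000; (r_i+r_j)·cross = 11.5·121.0000 = 1391.5000
edge 5: (3,28)→(2,11)  cross = 3·11 − 2·28 = -23.0000; (r_i+r_j)·cross = 5·-23.0000 = -115.0000
Σcross = 663.2500 → A = |Σcross|/2 = 331.6250 mm²
Σ(r_i+r_j)·cross = 17986.3750 → first moment M = |Σ|/6 = 2997.7292
R_c = M/A = 2997.7292/331.6250 = 9.0395 mm
θ = 179° = 3.124139 rad
V = θ·R_c·A = 3.124139·9.0395·331.6250 = 9365.324 mm³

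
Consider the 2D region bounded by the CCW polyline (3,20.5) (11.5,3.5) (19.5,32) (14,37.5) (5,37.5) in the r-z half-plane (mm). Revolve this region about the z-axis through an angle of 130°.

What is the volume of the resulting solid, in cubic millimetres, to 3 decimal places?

Profile (r,z), 5 vertices: (3,20.5) (11.5,3.5) (19.5,32) (14,37.5) (5,37.5)
edge 0: (3,20.5)→(11.5,3.5)  cross = 3·3.5 − 11.5·20.5 = -225.2500; (r_i+r_j)·cross = 14.5·-225.2500 = -3266.1250
edge 1: (11.5,3.5)→(19.5,32)  cross = 11.5·32 − 19.5·3.5 = 299.7500; (r_i+r_j)·cross = 31·299.7500 = 9292.2500
edge 2: (19.5,32)→(14,37.5)  cross = 19.5·37.5 − 14·32 = 283.2500; (r_i+r_j)·cross = 33.5·283.2500 = 9488.8750
edge 3: (14,37.5)→(5,37.5)  cross = 14·37.5 − 5·37.5 = 337.5000; (r_i+r_j)·cross = 19·337.5000 = 6412.5000
edge 4: (5,37.5)→(3,20.5)  cross = 5·20.5 − 3·37.5 = -10.0000; (r_i+r_j)·cross = 8·-10.0000 = -80.0000
Σcross = 685.2500 → A = |Σcross|/2 = 342.6250 mm²
Σ(r_i+r_j)·cross = 21847.5000 → first moment M = |Σ|/6 = 3641.2500
R_c = M/A = 3641.2500/342.6250 = 10.6275 mm
θ = 130° = 2.268928 rad
V = θ·R_c·A = 2.268928·10.6275·342.6250 = 8261.734 mm³

Volume = 8261.734 mm³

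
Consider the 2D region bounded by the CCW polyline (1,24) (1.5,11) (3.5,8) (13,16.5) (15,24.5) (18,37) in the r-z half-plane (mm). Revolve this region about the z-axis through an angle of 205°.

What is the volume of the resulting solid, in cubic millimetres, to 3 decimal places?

Profile (r,z), 6 vertices: (1,24) (1.5,11) (3.5,8) (13,16.5) (15,24.5) (18,37)
edge 0: (1,24)→(1.5,11)  cross = 1·11 − 1.5·24 = -25.0000; (r_i+r_j)·cross = 2.5·-25.0000 = -62.5000
edge 1: (1.5,11)→(3.5,8)  cross = 1.5·8 − 3.5·11 = -26.5000; (r_i+r_j)·cross = 5·-26.5000 = -132.5000
edge 2: (3.5,8)→(13,16.5)  cross = 3.5·16.5 − 13·8 = -46.2500; (r_i+r_j)·cross = 16.5·-46.2500 = -763.1250
edge 3: (13,16.5)→(15,24.5)  cross = 13·24.5 − 15·16.5 = 71.0000; (r_i+r_j)·cross = 28·71.0000 = 1988.0000
edge 4: (15,24.5)→(18,37)  cross = 15·37 − 18·24.5 = 114.0000; (r_i+r_j)·cross = 33·114.0000 = 3762.0000
edge 5: (18,37)→(1,24)  cross = 18·24 − 1·37 = 395.0000; (r_i+r_j)·cross = 19·395.0000 = 7505.0000
Σcross = 482.2500 → A = |Σcross|/2 = 241.1250 mm²
Σ(r_i+r_j)·cross = 12296.8750 → first moment M = |Σ|/6 = 2049.4792
R_c = M/A = 2049.4792/241.1250 = 8.4997 mm
θ = 205° = 3.577925 rad
V = θ·R_c·A = 3.577925·8.4997·241.1250 = 7332.883 mm³

Volume = 7332.883 mm³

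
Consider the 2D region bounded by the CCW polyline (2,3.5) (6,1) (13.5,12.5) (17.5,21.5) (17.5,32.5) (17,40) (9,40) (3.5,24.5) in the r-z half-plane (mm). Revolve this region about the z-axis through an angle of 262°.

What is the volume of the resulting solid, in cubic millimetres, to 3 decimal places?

Volume = 18454.241 mm³

Profile (r,z), 8 vertices: (2,3.5) (6,1) (13.5,12.5) (17.5,21.5) (17.5,32.5) (17,40) (9,40) (3.5,24.5)
edge 0: (2,3.5)→(6,1)  cross = 2·1 − 6·3.5 = -19.0000; (r_i+r_j)·cross = 8·-19.0000 = -152.0000
edge 1: (6,1)→(13.5,12.5)  cross = 6·12.5 − 13.5·1 = 61.5000; (r_i+r_j)·cross = 19.5·61.5000 = 1199.2500
edge 2: (13.5,12.5)→(17.5,21.5)  cross = 13.5·21.5 − 17.5·12.5 = 71.5000; (r_i+r_j)·cross = 31·71.5000 = 2216.5000
edge 3: (17.5,21.5)→(17.5,32.5)  cross = 17.5·32.5 − 17.5·21.5 = 192.5000; (r_i+r_j)·cross = 35·192.5000 = 6737.5000
edge 4: (17.5,32.5)→(17,40)  cross = 17.5·40 − 17·32.5 = 147.5000; (r_i+r_j)·cross = 34.5·147.5000 = 5088.7500
edge 5: (17,40)→(9,40)  cross = 17·40 − 9·40 = 320.0000; (r_i+r_j)·cross = 26·320.0000 = 8320.0000
edge 6: (9,40)→(3.5,24.5)  cross = 9·24.5 − 3.5·40 = 80.5000; (r_i+r_j)·cross = 12.5·80.5000 = 1006.2500
edge 7: (3.5,24.5)→(2,3.5)  cross = 3.5·3.5 − 2·24.5 = -36.7500; (r_i+r_j)·cross = 5.5·-36.7500 = -202.1250
Σcross = 817.7500 → A = |Σcross|/2 = 408.8750 mm²
Σ(r_i+r_j)·cross = 24214.1250 → first moment M = |Σ|/6 = 4035.6875
R_c = M/A = 4035.6875/408.8750 = 9.8702 mm
θ = 262° = 4.572763 rad
V = θ·R_c·A = 4.572763·9.8702·408.8750 = 18454.241 mm³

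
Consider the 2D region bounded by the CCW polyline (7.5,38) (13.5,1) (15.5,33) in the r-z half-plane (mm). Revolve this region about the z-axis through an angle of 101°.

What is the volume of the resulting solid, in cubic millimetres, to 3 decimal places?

Volume = 2852.476 mm³

Profile (r,z), 3 vertices: (7.5,38) (13.5,1) (15.5,33)
edge 0: (7.5,38)→(13.5,1)  cross = 7.5·1 − 13.5·38 = -505.5000; (r_i+r_j)·cross = 21·-505.5000 = -10615.5000
edge 1: (13.5,1)→(15.5,33)  cross = 13.5·33 − 15.5·1 = 430.0000; (r_i+r_j)·cross = 29·430.0000 = 12470.0000
edge 2: (15.5,33)→(7.5,38)  cross = 15.5·38 − 7.5·33 = 341.5000; (r_i+r_j)·cross = 23·341.5000 = 7854.5000
Σcross = 266.0000 → A = |Σcross|/2 = 133.0000 mm²
Σ(r_i+r_j)·cross = 9709.0000 → first moment M = |Σ|/6 = 1618.1667
R_c = M/A = 1618.1667/133.0000 = 12.1667 mm
θ = 101° = 1.762783 rad
V = θ·R_c·A = 1.762783·12.1667·133.0000 = 2852.476 mm³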